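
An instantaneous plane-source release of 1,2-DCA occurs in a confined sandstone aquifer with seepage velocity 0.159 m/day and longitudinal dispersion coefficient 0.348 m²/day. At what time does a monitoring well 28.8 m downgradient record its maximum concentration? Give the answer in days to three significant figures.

168 days

For the 1D instantaneous-source solution, setting ∂C/∂t = 0 at fixed x gives v²t² + 2Dt − x² = 0, so t = (√(D² + v²x²) − D)/v².
√(D² + v²x²) = √(0.348² + 0.159² × 28.8²) = 4.592; v² = 0.025281.
t = (4.592 − 0.348)/0.025281 = 168 days (vs. the pure-advection estimate x/v = 181 d).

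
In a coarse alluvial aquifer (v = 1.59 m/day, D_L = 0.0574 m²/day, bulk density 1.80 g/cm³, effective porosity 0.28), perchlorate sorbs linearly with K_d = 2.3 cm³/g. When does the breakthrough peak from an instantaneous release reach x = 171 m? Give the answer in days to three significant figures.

Retardation factor R = 1 + ρ_b·K_d/n = 1 + 1.80 × 2.3/0.28 = 15.79.
Sorption retards both mechanisms: v_R = v/R = 0.1007 m/day, D_R = D/R = 0.003635 m²/day.
Peak time from v_R²t² + 2D_R t − x² = 0: t = (√(D_R² + v_R²x²) − D_R)/v_R².
√(D_R² + v_R²x²) = √(0.003635² + 0.1007² × 171²) = 17.22; v_R² = 0.01014.
t = (17.22 − 0.003635)/0.01014 = 1700 days.

1700 days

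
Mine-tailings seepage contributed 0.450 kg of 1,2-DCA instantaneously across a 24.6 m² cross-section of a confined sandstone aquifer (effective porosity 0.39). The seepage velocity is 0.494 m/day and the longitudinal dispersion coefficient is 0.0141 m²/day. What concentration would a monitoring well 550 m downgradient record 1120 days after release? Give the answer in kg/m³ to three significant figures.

For an instantaneous plane source, C(x,t) = M/(n_e·A·√(4πDt)) · exp(−(x−vt)²/(4Dt)), with n_e·A the pore (flow) area.
Plume center vt = 0.494 × 1120 = 553.28 m, so the well at 550 m is 3.28 m upgradient of the peak.
√(4πDt) = 14.09 m, giving peak height M/(n_e·A·√(4πDt)) = 0.450/(0.39 × 24.6 × 14.09) = 0.003329 kg/m³.
(x−vt)²/(4Dt) = (-3.28)²/(4 × 0.0141 × 1120) = 0.1703; exp(−0.1703) = 0.8434.
C = 0.003329 × 0.8434 = 0.00281 kg/m³.

0.00281 kg/m³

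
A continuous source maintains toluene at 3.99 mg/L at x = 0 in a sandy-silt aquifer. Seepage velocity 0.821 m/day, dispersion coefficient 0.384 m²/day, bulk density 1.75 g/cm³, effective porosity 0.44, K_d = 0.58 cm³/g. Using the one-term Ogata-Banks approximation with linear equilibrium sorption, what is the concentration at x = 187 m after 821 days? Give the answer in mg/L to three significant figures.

3.55 mg/L

Retardation factor R = 1 + ρ_b·K_d/n = 1 + 1.75 × 0.58/0.44 = 3.307.
Sorption retards both mechanisms: v_R = v/R = 0.2483 m/day, D_R = D/R = 0.1161 m²/day.
v_R·t = 0.2483 × 821 = 203.8543 m; 2√(D_R t) = 19.53 m; argument = (187 − 203.8543)/19.53 = -0.8630.
C = C₀ × ½·erfc(-0.8630) = 3.99 × 0.8889 = 3.55 mg/L.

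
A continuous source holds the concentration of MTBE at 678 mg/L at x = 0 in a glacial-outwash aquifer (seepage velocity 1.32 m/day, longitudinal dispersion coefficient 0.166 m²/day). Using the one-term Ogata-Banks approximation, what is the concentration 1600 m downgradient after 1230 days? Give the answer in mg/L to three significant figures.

596 mg/L

For a continuous step input, C/C₀ ≈ ½·erfc((x−vt)/(2√(Dt))).
vt = 1.32 × 1230 = 1623.6 m and 2√(Dt) = 2√(0.166 × 1230) = 28.58 m.
Argument (x−vt)/(2√(Dt)) = (1600 − 1623.6)/28.58 = -0.8258; ½·erfc(-0.8258) = 0.8786.
C = 678 × 0.8786 = 596 mg/L.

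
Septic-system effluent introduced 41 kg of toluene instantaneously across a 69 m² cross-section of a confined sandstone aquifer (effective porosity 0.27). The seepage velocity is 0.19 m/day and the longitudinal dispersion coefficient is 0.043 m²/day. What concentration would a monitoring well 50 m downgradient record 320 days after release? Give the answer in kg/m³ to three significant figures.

For an instantaneous plane source, C(x,t) = M/(n_e·A·√(4πDt)) · exp(−(x−vt)²/(4Dt)), with n_e·A the pore (flow) area.
Plume center vt = 0.19 × 320 = 60.8 m, so the well at 50 m is 10.8 m upgradient of the peak.
√(4πDt) = 13.15 m, giving peak height M/(n_e·A·√(4πDt)) = 41/(0.27 × 69 × 13.15) = 0.1674 kg/m³.
(x−vt)²/(4Dt) = (-10.8)²/(4 × 0.043 × 320) = 2.119; exp(−2.119) = 0.1202.
C = 0.1674 × 0.1202 = 0.0201 kg/m³.

0.0201 kg/m³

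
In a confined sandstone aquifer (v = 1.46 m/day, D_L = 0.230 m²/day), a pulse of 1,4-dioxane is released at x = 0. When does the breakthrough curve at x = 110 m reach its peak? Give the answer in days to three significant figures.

For the 1D instantaneous-source solution, setting ∂C/∂t = 0 at fixed x gives v²t² + 2Dt − x² = 0, so t = (√(D² + v²x²) − D)/v².
√(D² + v²x²) = √(0.230² + 1.46² × 110²) = 160.6; v² = 2.1316.
t = (160.6 − 0.230)/2.1316 = 75.2 days (vs. the pure-advection estimate x/v = 75.3 d).

75.2 days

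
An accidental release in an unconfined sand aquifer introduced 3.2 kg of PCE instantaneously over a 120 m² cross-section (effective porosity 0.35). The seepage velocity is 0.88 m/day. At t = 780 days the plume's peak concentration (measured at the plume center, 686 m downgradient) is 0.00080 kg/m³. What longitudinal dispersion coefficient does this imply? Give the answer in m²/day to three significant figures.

0.925 m²/day

At the plume center C_max = M/(n_e·A·√(4πDt)), so D = M²/(4πt·(n_e·A·C_max)²).
n_e·A·C_max = 0.35 × 120 × 0.00080 = 0.03360 kg/m.
D = 3.2²/(4π × 780 × 0.03360²) = 0.925 m²/day.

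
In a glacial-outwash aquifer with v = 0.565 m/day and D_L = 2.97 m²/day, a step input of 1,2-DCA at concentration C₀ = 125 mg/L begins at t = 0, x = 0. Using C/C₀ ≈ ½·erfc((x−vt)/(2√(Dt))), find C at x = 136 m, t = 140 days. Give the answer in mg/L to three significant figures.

For a continuous step input, C/C₀ ≈ ½·erfc((x−vt)/(2√(Dt))).
vt = 0.565 × 140 = 79.1 m and 2√(Dt) = 2√(2.97 × 140) = 40.78 m.
Argument (x−vt)/(2√(Dt)) = (136 − 79.1)/40.78 = 1.395; ½·erfc(1.395) = 0.02426.
C = 125 × 0.02426 = 3.03 mg/L.

3.03 mg/L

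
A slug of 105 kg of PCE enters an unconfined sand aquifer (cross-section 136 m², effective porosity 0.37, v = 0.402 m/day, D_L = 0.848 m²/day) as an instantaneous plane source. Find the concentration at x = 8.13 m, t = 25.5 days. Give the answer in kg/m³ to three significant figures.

0.120 kg/m³

For an instantaneous plane source, C(x,t) = M/(n_e·A·√(4πDt)) · exp(−(x−vt)²/(4Dt)), with n_e·A the pore (flow) area.
Plume center vt = 0.402 × 25.5 = 10.251 m, so the well at 8.13 m is 2.121 m upgradient of the peak.
√(4πDt) = 16.48 m, giving peak height M/(n_e·A·√(4πDt)) = 105/(0.37 × 136 × 16.48) = 0.1266 kg/m³.
(x−vt)²/(4Dt) = (-2.121)²/(4 × 0.848 × 25.5) = 0.05201; exp(−0.05201) = 0.9493.
C = 0.1266 × 0.9493 = 0.120 kg/m³.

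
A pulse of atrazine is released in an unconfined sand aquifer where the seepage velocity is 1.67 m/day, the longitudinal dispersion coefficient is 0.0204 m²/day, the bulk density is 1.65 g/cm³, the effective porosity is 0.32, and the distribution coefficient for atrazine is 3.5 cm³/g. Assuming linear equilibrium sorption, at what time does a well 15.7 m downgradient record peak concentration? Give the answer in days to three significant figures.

179 days

Retardation factor R = 1 + ρ_b·K_d/n = 1 + 1.65 × 3.5/0.32 = 19.05.
Sorption retards both mechanisms: v_R = v/R = 0.08766 m/day, D_R = D/R = 0.001071 m²/day.
Peak time from v_R²t² + 2D_R t − x² = 0: t = (√(D_R² + v_R²x²) − D_R)/v_R².
√(D_R² + v_R²x²) = √(0.001071² + 0.08766² × 15.7²) = 1.376; v_R² = 0.007684.
t = (1.376 − 0.001071)/0.007684 = 179 days.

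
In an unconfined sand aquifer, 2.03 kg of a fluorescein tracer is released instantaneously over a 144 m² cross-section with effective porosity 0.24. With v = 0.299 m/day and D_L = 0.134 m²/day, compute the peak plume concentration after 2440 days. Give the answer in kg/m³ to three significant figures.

The peak of an instantaneous 1D plume sits at x = vt; there the Gaussian factor is 1 and C_max = M/(n_e·A·√(4πDt)), where n_e·A is the pore area the mass is dissolved in.
√(4πDt) = √(4π × 0.134 × 2440) = 64.10 m, so C_max = 2.03/(0.24 × 144 × 64.10) = 0.000916 kg/m³.

0.000916 kg/m³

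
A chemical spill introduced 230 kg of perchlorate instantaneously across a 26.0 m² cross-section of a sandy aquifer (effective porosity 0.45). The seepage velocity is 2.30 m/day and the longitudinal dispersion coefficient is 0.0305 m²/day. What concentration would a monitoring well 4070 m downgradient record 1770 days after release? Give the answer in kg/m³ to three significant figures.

0.751 kg/m³

For an instantaneous plane source, C(x,t) = M/(n_e·A·√(4πDt)) · exp(−(x−vt)²/(4Dt)), with n_e·A the pore (flow) area.
Plume center vt = 2.30 × 1770 = 4071 m, so the well at 4070 m is 1 m upgradient of the peak.
√(4πDt) = 26.05 m, giving peak height M/(n_e·A·√(4πDt)) = 230/(0.45 × 26.0 × 26.05) = 0.7546 kg/m³.
(x−vt)²/(4Dt) = (-1)²/(4 × 0.0305 × 1770) = 0.004631; exp(−0.004631) = 0.9954.
C = 0.7546 × 0.9954 = 0.751 kg/m³.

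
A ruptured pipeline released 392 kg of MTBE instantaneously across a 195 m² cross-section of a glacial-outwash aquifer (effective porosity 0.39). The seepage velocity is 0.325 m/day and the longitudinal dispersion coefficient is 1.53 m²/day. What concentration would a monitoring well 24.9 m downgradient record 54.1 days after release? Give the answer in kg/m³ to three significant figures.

0.136 kg/m³

For an instantaneous plane source, C(x,t) = M/(n_e·A·√(4πDt)) · exp(−(x−vt)²/(4Dt)), with n_e·A the pore (flow) area.
Plume center vt = 0.325 × 54.1 = 17.5825 m, so the well at 24.9 m is 7.3175 m downgradient of the peak.
√(4πDt) = 32.25 m, giving peak height M/(n_e·A·√(4πDt)) = 392/(0.39 × 195 × 32.25) = 0.1598 kg/m³.
(x−vt)²/(4Dt) = (7.3175)²/(4 × 1.53 × 54.1) = 0.1617; exp(−0.1617) = 0.8507.
C = 0.1598 × 0.8507 = 0.136 kg/m³.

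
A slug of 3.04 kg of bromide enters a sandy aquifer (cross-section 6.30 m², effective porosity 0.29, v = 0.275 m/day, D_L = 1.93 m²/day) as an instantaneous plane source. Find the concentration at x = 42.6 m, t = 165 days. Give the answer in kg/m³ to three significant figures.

0.0261 kg/m³

For an instantaneous plane source, C(x,t) = M/(n_e·A·√(4πDt)) · exp(−(x−vt)²/(4Dt)), with n_e·A the pore (flow) area.
Plume center vt = 0.275 × 165 = 45.375 m, so the well at 42.6 m is 2.775 m upgradient of the peak.
√(4πDt) = 63.26 m, giving peak height M/(n_e·A·√(4πDt)) = 3.04/(0.29 × 6.30 × 63.26) = 0.02630 kg/m³.
(x−vt)²/(4Dt) = (-2.775)²/(4 × 1.93 × 165) = 0.006045; exp(−0.006045) = 0.9940.
C = 0.02630 × 0.9940 = 0.0261 kg/m³.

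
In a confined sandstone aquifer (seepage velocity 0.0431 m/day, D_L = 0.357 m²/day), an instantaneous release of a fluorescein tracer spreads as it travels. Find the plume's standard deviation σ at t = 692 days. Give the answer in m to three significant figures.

22.2 m

Dispersive spreading gives a Gaussian with σ² = 2Dt; advection only shifts the center.
σ = √(2 × 0.357 × 692) = 22.2 m.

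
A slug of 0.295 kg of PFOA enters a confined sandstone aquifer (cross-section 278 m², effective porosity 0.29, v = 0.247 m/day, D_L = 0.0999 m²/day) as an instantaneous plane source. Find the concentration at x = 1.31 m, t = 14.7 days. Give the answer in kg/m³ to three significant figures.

0.000340 kg/m³

For an instantaneous plane source, C(x,t) = M/(n_e·A·√(4πDt)) · exp(−(x−vt)²/(4Dt)), with n_e·A the pore (flow) area.
Plume center vt = 0.247 × 14.7 = 3.6309 m, so the well at 1.31 m is 2.3209 m upgradient of the peak.
√(4πDt) = 4.296 m, giving peak height M/(n_e·A·√(4πDt)) = 0.295/(0.29 × 278 × 4.296) = 0.0008518 kg/m³.
(x−vt)²/(4Dt) = (-2.3209)²/(4 × 0.0999 × 14.7) = 0.9170; exp(−0.9170) = 0.3997.
C = 0.0008518 × 0.3997 = 0.000340 kg/m³.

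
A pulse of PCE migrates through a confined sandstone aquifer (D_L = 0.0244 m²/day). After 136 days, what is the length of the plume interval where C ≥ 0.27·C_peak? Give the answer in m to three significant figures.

The plume is Gaussian with σ = √(2Dt) = √(2 × 0.0244 × 136) = 2.576 m.
C/C_peak = exp(−Δx²/(2σ²)) = 0.27 ⇒ Δx = σ·√(−2 ln 0.27) = 2.576 × 1.618 = 4.168 m.
Width = 2Δx = 8.34 m.

8.34 m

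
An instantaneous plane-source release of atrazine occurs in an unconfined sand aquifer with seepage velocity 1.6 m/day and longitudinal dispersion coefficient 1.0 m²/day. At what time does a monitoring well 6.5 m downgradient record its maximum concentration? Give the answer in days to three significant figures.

For the 1D instantaneous-source solution, setting ∂C/∂t = 0 at fixed x gives v²t² + 2Dt − x² = 0, so t = (√(D² + v²x²) − D)/v².
√(D² + v²x²) = √(1.0² + 1.6² × 6.5²) = 10.45; v² = 2.56.
t = (10.45 − 1.0)/2.56 = 3.69 days (vs. the pure-advection estimate x/v = 4.06 d).

3.69 days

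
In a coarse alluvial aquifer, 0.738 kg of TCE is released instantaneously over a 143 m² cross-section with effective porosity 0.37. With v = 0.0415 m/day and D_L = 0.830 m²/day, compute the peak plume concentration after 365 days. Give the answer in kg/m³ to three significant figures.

0.000226 kg/m³

The peak of an instantaneous 1D plume sits at x = vt; there the Gaussian factor is 1 and C_max = M/(n_e·A·√(4πDt)), where n_e·A is the pore area the mass is dissolved in.
√(4πDt) = √(4π × 0.830 × 365) = 61.70 m, so C_max = 0.738/(0.37 × 143 × 61.70) = 0.000226 kg/m³.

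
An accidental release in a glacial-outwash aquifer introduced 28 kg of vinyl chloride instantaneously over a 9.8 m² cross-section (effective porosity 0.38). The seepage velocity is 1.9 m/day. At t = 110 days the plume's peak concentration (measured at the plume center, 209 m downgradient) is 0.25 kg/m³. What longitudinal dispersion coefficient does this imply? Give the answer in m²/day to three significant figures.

At the plume center C_max = M/(n_e·A·√(4πDt)), so D = M²/(4πt·(n_e·A·C_max)²).
n_e·A·C_max = 0.38 × 9.8 × 0.25 = 0.9310 kg/m.
D = 28²/(4π × 110 × 0.9310²) = 0.654 m²/day.

0.654 m²/day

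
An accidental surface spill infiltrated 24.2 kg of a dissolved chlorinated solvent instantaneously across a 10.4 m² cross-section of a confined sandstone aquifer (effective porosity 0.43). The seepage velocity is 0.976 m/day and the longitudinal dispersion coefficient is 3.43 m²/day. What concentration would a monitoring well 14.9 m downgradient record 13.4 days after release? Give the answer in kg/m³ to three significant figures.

0.221 kg/m³

For an instantaneous plane source, C(x,t) = M/(n_e·A·√(4πDt)) · exp(−(x−vt)²/(4Dt)), with n_e·A the pore (flow) area.
Plume center vt = 0.976 × 13.4 = 13.0784 m, so the well at 14.9 m is 1.8216 m downgradient of the peak.
√(4πDt) = 24.03 m, giving peak height M/(n_e·A·√(4πDt)) = 24.2/(0.43 × 10.4 × 24.03) = 0.2252 kg/m³.
(x−vt)²/(4Dt) = (1.8216)²/(4 × 3.43 × 13.4) = 0.01805; exp(−0.01805) = 0.9821.
C = 0.2252 × 0.9821 = 0.221 kg/m³.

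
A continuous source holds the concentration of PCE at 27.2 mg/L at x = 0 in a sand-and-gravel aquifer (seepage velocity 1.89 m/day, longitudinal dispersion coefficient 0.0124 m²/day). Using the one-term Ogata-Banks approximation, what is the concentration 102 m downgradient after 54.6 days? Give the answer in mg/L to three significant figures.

23.1 mg/L

For a continuous step input, C/C₀ ≈ ½·erfc((x−vt)/(2√(Dt))).
vt = 1.89 × 54.6 = 103.194 m and 2√(Dt) = 2√(0.0124 × 54.6) = 1.646 m.
Argument (x−vt)/(2√(Dt)) = (102 − 103.194)/1.646 = -0.7254; ½·erfc(-0.7254) = 0.8475.
C = 27.2 × 0.8475 = 23.1 mg/L.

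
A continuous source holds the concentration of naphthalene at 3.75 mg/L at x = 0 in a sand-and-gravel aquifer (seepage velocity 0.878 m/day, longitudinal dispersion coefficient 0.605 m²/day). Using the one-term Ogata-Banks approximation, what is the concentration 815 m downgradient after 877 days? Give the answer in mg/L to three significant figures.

0.314 mg/L

For a continuous step input, C/C₀ ≈ ½·erfc((x−vt)/(2√(Dt))).
vt = 0.878 × 877 = 770.006 m and 2√(Dt) = 2√(0.605 × 877) = 46.07 m.
Argument (x−vt)/(2√(Dt)) = (815 − 770.006)/46.07 = 0.9766; ½·erfc(0.9766) = 0.08362.
C = 3.75 × 0.08362 = 0.314 mg/L.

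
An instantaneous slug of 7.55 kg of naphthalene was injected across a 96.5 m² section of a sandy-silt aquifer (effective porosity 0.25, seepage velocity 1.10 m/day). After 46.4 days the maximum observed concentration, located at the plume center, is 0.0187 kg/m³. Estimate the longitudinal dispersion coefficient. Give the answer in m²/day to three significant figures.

At the plume center C_max = M/(n_e·A·√(4πDt)), so D = M²/(4πt·(n_e·A·C_max)²).
n_e·A·C_max = 0.25 × 96.5 × 0.0187 = 0.4511 kg/m.
D = 7.55²/(4π × 46.4 × 0.4511²) = 0.480 m²/day.

0.480 m²/day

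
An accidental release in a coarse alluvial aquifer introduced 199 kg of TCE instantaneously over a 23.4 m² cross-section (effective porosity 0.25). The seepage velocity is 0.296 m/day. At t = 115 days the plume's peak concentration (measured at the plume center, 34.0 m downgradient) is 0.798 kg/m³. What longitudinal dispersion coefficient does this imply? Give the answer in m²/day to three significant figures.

1.26 m²/day

At the plume center C_max = M/(n_e·A·√(4πDt)), so D = M²/(4πt·(n_e·A·C_max)²).
n_e·A·C_max = 0.25 × 23.4 × 0.798 = 4.668 kg/m.
D = 199²/(4π × 115 × 4.668²) = 1.26 m²/day.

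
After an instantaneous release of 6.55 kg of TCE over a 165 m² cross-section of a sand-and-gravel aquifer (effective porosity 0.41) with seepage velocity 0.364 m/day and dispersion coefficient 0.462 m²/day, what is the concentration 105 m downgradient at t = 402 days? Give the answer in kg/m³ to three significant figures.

0.000201 kg/m³

For an instantaneous plane source, C(x,t) = M/(n_e·A·√(4πDt)) · exp(−(x−vt)²/(4Dt)), with n_e·A the pore (flow) area.
Plume center vt = 0.364 × 402 = 146.328 m, so the well at 105 m is 41.328 m upgradient of the peak.
√(4πDt) = 48.31 m, giving peak height M/(n_e·A·√(4πDt)) = 6.55/(0.41 × 165 × 48.31) = 0.002004 kg/m³.
(x−vt)²/(4Dt) = (-41.328)²/(4 × 0.462 × 402) = 2.299; exp(−2.299) = 0.1004.
C = 0.002004 × 0.1004 = 0.000201 kg/m³.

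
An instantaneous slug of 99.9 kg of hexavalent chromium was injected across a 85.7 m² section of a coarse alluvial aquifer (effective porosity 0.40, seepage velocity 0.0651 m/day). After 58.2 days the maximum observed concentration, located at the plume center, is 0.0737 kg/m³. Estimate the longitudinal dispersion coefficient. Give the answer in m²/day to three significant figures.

At the plume center C_max = M/(n_e·A·√(4πDt)), so D = M²/(4πt·(n_e·A·C_max)²).
n_e·A·C_max = 0.40 × 85.7 × 0.0737 = 2.526 kg/m.
D = 99.9²/(4π × 58.2 × 2.526²) = 2.14 m²/day.

2.14 m²/day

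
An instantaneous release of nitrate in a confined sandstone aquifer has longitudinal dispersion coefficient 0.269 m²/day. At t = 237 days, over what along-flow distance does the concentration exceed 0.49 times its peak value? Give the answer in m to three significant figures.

The plume is Gaussian with σ = √(2Dt) = √(2 × 0.269 × 237) = 11.29 m.
C/C_peak = exp(−Δx²/(2σ²)) = 0.49 ⇒ Δx = σ·√(−2 ln 0.49) = 11.29 × 1.194 = 13.48 m.
Width = 2Δx = 27.0 m.

27.0 m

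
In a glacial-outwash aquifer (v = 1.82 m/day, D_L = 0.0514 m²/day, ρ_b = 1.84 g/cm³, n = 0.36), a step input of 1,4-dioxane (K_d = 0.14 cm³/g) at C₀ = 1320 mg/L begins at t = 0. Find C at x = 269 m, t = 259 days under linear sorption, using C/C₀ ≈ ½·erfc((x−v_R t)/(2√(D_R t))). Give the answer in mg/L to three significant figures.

Retardation factor R = 1 + ρ_b·K_d/n = 1 + 1.84 × 0.14/0.36 = 1.716.
Sorption retards both mechanisms: v_R = v/R = 1.061 m/day, D_R = D/R = 0.02995 m²/day.
v_R·t = 1.061 × 259 = 274.799 m; 2√(D_R t) = 5.570 m; argument = (269 − 274.799)/5.570 = -1.041.
C = C₀ × ½·erfc(-1.041) = 1320 × 0.9295 = 1230 mg/L.

1230 mg/L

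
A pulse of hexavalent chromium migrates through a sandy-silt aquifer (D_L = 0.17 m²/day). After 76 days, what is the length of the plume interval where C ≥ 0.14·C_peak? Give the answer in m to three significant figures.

20.2 m

The plume is Gaussian with σ = √(2Dt) = √(2 × 0.17 × 76) = 5.083 m.
C/C_peak = exp(−Δx²/(2σ²)) = 0.14 ⇒ Δx = σ·√(−2 ln 0.14) = 5.083 × 1.983 = 10.08 m.
Width = 2Δx = 20.2 m.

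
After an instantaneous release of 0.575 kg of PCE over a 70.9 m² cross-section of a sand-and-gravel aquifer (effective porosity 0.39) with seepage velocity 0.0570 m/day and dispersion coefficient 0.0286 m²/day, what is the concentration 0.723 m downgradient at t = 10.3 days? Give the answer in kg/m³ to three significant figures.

0.0106 kg/m³

For an instantaneous plane source, C(x,t) = M/(n_e·A·√(4πDt)) · exp(−(x−vt)²/(4Dt)), with n_e·A the pore (flow) area.
Plume center vt = 0.0570 × 10.3 = 0.5871 m, so the well at 0.723 m is 0.1359 m downgradient of the peak.
√(4πDt) = 1.924 m, giving peak height M/(n_e·A·√(4πDt)) = 0.575/(0.39 × 70.9 × 1.924) = 0.01081 kg/m³.
(x−vt)²/(4Dt) = (0.1359)²/(4 × 0.0286 × 10.3) = 0.01567; exp(−0.01567) = 0.9845.
C = 0.01081 × 0.9845 = 0.0106 kg/m³.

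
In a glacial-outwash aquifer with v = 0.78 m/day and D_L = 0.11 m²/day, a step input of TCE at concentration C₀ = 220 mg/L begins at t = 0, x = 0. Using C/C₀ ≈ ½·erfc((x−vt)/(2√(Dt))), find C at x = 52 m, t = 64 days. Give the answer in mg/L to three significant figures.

63.7 mg/L

For a continuous step input, C/C₀ ≈ ½·erfc((x−vt)/(2√(Dt))).
vt = 0.78 × 64 = 49.92 m and 2√(Dt) = 2√(0.11 × 64) = 5.307 m.
Argument (x−vt)/(2√(Dt)) = (52 − 49.92)/5.307 = 0.3919; ½·erfc(0.3919) = 0.2897.
C = 220 × 0.2897 = 63.7 mg/L.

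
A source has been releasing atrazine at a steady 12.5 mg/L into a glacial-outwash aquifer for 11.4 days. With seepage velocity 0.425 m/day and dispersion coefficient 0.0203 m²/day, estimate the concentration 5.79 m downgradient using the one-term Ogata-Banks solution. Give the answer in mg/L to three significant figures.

1.03 mg/L

For a continuous step input, C/C₀ ≈ ½·erfc((x−vt)/(2√(Dt))).
vt = 0.425 × 11.4 = 4.845 m and 2√(Dt) = 2√(0.0203 × 11.4) = 0.9621 m.
Argument (x−vt)/(2√(Dt)) = (5.79 − 4.845)/0.9621 = 0.9822; ½·erfc(0.9822) = 0.08241.
C = 12.5 × 0.08241 = 1.03 mg/L.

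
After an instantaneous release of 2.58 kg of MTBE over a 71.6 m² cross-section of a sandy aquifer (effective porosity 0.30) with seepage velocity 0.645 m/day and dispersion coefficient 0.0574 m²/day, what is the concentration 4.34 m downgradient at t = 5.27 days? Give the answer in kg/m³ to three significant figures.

0.0296 kg/m³

For an instantaneous plane source, C(x,t) = M/(n_e·A·√(4πDt)) · exp(−(x−vt)²/(4Dt)), with n_e·A the pore (flow) area.
Plume center vt = 0.645 × 5.27 = 3.39915 m, so the well at 4.34 m is 0.94085 m downgradient of the peak.
√(4πDt) = 1.950 m, giving peak height M/(n_e·A·√(4πDt)) = 2.58/(0.30 × 71.6 × 1.950) = 0.06160 kg/m³.
(x−vt)²/(4Dt) = (0.94085)²/(4 × 0.0574 × 5.27) = 0.7316; exp(−0.7316) = 0.4811.
C = 0.06160 × 0.4811 = 0.0296 kg/m³.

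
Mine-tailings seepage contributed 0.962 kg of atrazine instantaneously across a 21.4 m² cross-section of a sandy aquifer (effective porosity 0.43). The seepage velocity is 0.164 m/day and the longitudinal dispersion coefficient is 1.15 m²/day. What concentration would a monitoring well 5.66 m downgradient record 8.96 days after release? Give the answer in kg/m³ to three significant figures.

0.00600 kg/m³

For an instantaneous plane source, C(x,t) = M/(n_e·A·√(4πDt)) · exp(−(x−vt)²/(4Dt)), with n_e·A the pore (flow) area.
Plume center vt = 0.164 × 8.96 = 1.46944 m, so the well at 5.66 m is 4.19056 m downgradient of the peak.
√(4πDt) = 11.38 m, giving peak height M/(n_e·A·√(4πDt)) = 0.962/(0.43 × 21.4 × 11.38) = 0.009187 kg/m³.
(x−vt)²/(4Dt) = (4.19056)²/(4 × 1.15 × 8.96) = 0.4261; exp(−0.4261) = 0.6531.
C = 0.009187 × 0.6531 = 0.00600 kg/m³.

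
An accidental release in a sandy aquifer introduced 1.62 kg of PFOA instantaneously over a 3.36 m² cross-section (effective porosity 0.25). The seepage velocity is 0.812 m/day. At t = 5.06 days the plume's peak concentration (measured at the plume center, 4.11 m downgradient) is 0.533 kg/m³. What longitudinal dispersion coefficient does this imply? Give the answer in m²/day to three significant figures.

0.206 m²/day

At the plume center C_max = M/(n_e·A·√(4πDt)), so D = M²/(4πt·(n_e·A·C_max)²).
n_e·A·C_max = 0.25 × 3.36 × 0.533 = 0.4477 kg/m.
D = 1.62²/(4π × 5.06 × 0.4477²) = 0.206 m²/day.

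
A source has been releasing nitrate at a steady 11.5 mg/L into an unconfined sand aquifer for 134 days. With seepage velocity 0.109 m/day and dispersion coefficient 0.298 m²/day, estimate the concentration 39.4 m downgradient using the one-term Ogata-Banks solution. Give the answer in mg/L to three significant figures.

For a continuous step input, C/C₀ ≈ ½·erfc((x−vt)/(2√(Dt))).
vt = 0.109 × 134 = 14.606 m and 2√(Dt) = 2√(0.298 × 134) = 12.64 m.
Argument (x−vt)/(2√(Dt)) = (39.4 − 14.606)/12.64 = 1.962; ½·erfc(1.962) = 0.002763.
C = 11.5 × 0.002763 = 0.0318 mg/L.

0.0318 mg/L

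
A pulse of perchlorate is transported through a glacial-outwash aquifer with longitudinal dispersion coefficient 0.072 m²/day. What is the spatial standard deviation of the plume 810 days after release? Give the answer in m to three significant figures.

10.8 m

Dispersive spreading gives a Gaussian with σ² = 2Dt; advection only shifts the center.
σ = √(2 × 0.072 × 810) = 10.8 m.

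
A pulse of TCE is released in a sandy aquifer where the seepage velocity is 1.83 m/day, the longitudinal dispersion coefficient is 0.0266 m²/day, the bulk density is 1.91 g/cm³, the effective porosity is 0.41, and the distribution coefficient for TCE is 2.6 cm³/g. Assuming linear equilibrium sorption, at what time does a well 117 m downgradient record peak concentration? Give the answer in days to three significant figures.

Retardation factor R = 1 + ρ_b·K_d/n = 1 + 1.91 × 2.6/0.41 = 13.11.
Sorption retards both mechanisms: v_R = v/R = 0.1396 m/day, D_R = D/R = 0.002029 m²/day.
Peak time from v_R²t² + 2D_R t − x² = 0: t = (√(D_R² + v_R²x²) − D_R)/v_R².
√(D_R² + v_R²x²) = √(0.002029² + 0.1396² × 117²) = 16.33; v_R² = 0.01949.
t = (16.33 − 0.002029)/0.01949 = 838 days.

838 days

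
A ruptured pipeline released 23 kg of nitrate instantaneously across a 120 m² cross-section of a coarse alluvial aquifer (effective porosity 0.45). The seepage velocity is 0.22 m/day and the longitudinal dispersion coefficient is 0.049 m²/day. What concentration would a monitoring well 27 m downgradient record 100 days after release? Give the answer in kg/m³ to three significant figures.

0.0152 kg/m³

For an instantaneous plane source, C(x,t) = M/(n_e·A·√(4πDt)) · exp(−(x−vt)²/(4Dt)), with n_e·A the pore (flow) area.
Plume center vt = 0.22 × 100 = 22 m, so the well at 27 m is 5 m downgradient of the peak.
√(4πDt) = 7.847 m, giving peak height M/(n_e·A·√(4πDt)) = 23/(0.45 × 120 × 7.847) = 0.05428 kg/m³.
(x−vt)²/(4Dt) = (5)²/(4 × 0.049 × 100) = 1.276; exp(−1.276) = 0.2792.
C = 0.05428 × 0.2792 = 0.0152 kg/m³.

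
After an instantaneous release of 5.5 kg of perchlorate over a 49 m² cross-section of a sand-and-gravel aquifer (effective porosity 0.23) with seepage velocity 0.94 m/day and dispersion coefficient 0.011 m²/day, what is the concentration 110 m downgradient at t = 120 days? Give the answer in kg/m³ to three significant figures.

For an instantaneous plane source, C(x,t) = M/(n_e·A·√(4πDt)) · exp(−(x−vt)²/(4Dt)), with n_e·A the pore (flow) area.
Plume center vt = 0.94 × 120 = 112.8 m, so the well at 110 m is 2.8 m upgradient of the peak.
√(4πDt) = 4.073 m, giving peak height M/(n_e·A·√(4πDt)) = 5.5/(0.23 × 49 × 4.073) = 0.1198 kg/m³.
(x−vt)²/(4Dt) = (-2.8)²/(4 × 0.011 × 120) = 1.485; exp(−1.485) = 0.2265.
C = 0.1198 × 0.2265 = 0.0271 kg/m³.

0.0271 kg/m³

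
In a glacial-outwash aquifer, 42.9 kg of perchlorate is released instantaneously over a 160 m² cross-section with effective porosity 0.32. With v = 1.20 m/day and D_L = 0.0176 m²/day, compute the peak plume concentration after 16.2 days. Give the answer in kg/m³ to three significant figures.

The peak of an instantaneous 1D plume sits at x = vt; there the Gaussian factor is 1 and C_max = M/(n_e·A·√(4πDt)), where n_e·A is the pore area the mass is dissolved in.
√(4πDt) = √(4π × 0.0176 × 16.2) = 1.893 m, so C_max = 42.9/(0.32 × 160 × 1.893) = 0.443 kg/m³.

0.443 kg/m³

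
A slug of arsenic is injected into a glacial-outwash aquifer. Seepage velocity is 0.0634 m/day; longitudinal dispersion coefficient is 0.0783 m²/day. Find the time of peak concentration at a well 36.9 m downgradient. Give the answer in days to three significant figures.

For the 1D instantaneous-source solution, setting ∂C/∂t = 0 at fixed x gives v²t² + 2Dt − x² = 0, so t = (√(D² + v²x²) − D)/v².
√(D² + v²x²) = √(0.0783² + 0.0634² × 36.9²) = 2.341; v² = 0.00401956.
t = (2.341 − 0.0783)/0.00401956 = 563 days (vs. the pure-advection estimate x/v = 582 d).

563 days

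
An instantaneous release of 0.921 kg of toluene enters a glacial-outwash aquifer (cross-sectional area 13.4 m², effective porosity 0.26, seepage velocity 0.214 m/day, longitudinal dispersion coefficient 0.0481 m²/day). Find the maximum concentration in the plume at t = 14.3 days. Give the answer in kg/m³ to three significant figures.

0.0899 kg/m³

The peak of an instantaneous 1D plume sits at x = vt; there the Gaussian factor is 1 and C_max = M/(n_e·A·√(4πDt)), where n_e·A is the pore area the mass is dissolved in.
√(4πDt) = √(4π × 0.0481 × 14.3) = 2.940 m, so C_max = 0.921/(0.26 × 13.4 × 2.940) = 0.0899 kg/m³.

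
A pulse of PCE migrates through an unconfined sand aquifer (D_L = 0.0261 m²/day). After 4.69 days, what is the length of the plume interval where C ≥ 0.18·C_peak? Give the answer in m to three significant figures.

The plume is Gaussian with σ = √(2Dt) = √(2 × 0.0261 × 4.69) = 0.4948 m.
C/C_peak = exp(−Δx²/(2σ²)) = 0.18 ⇒ Δx = σ·√(−2 ln 0.18) = 0.4948 × 1.852 = 0.9164 m.
Width = 2Δx = 1.83 m.

1.83 m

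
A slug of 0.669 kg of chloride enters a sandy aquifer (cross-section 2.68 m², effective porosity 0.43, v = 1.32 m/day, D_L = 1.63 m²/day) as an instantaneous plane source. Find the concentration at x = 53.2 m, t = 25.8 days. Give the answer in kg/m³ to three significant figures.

0.00286 kg/m³

For an instantaneous plane source, C(x,t) = M/(n_e·A·√(4πDt)) · exp(−(x−vt)²/(4Dt)), with n_e·A the pore (flow) area.
Plume center vt = 1.32 × 25.8 = 34.056 m, so the well at 53.2 m is 19.144 m downgradient of the peak.
√(4πDt) = 22.99 m, giving peak height M/(n_e·A·√(4πDt)) = 0.669/(0.43 × 2.68 × 22.99) = 0.02525 kg/m³.
(x−vt)²/(4Dt) = (19.144)²/(4 × 1.63 × 25.8) = 2.179; exp(−2.179) = 0.1132.
C = 0.02525 × 0.1132 = 0.00286 kg/m³.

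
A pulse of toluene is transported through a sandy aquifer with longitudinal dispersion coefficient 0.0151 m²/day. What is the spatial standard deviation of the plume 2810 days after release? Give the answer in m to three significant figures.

Dispersive spreading gives a Gaussian with σ² = 2Dt; advection only shifts the center.
σ = √(2 × 0.0151 × 2810) = 9.21 m.

9.21 m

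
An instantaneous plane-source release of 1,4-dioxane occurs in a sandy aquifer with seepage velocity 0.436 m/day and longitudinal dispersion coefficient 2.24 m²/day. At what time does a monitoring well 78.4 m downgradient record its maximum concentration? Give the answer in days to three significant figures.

For the 1D instantaneous-source solution, setting ∂C/∂t = 0 at fixed x gives v²t² + 2Dt − x² = 0, so t = (√(D² + v²x²) − D)/v².
√(D² + v²x²) = √(2.24² + 0.436² × 78.4²) = 34.26; v² = 0.190096.
t = (34.26 − 2.24)/0.190096 = 168 days (vs. the pure-advection estimate x/v = 180 d).

168 days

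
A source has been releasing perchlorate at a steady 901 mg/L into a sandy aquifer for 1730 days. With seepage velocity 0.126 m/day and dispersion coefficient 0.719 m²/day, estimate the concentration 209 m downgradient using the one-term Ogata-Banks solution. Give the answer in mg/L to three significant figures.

For a continuous step input, C/C₀ ≈ ½·erfc((x−vt)/(2√(Dt))).
vt = 0.126 × 1730 = 217.98 m and 2√(Dt) = 2√(0.719 × 1730) = 70.54 m.
Argument (x−vt)/(2√(Dt)) = (209 − 217.98)/70.54 = -0.1273; ½·erfc(-0.1273) = 0.5714.
C = 901 × 0.5714 = 515 mg/L.

515 mg/L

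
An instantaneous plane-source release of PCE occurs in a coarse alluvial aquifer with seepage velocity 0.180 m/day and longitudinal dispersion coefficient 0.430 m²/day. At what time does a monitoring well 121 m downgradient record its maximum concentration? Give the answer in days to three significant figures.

For the 1D instantaneous-source solution, setting ∂C/∂t = 0 at fixed x gives v²t² + 2Dt − x² = 0, so t = (√(D² + v²x²) − D)/v².
√(D² + v²x²) = √(0.430² + 0.180² × 121²) = 21.78; v² = 0.0324.
t = (21.78 − 0.430)/0.0324 = 659 days (vs. the pure-advection estimate x/v = 672 d).

659 days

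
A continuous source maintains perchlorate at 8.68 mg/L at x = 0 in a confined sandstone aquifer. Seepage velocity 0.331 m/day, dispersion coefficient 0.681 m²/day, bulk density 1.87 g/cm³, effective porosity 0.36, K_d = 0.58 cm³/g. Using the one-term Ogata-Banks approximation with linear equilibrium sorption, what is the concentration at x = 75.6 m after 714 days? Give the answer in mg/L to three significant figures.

Retardation factor R = 1 + ρ_b·K_d/n = 1 + 1.87 × 0.58/0.36 = 4.013.
Sorption retards both mechanisms: v_R = v/R = 0.08248 m/day, D_R = D/R = 0.1697 m²/day.
v_R·t = 0.08248 × 714 = 58.89072 m; 2√(D_R t) = 22.02 m; argument = (75.6 − 58.89072)/22.02 = 0.7588.
C = C₀ × ½·erfc(0.7588) = 8.68 × 0.1416 = 1.23 mg/L.

1.23 mg/L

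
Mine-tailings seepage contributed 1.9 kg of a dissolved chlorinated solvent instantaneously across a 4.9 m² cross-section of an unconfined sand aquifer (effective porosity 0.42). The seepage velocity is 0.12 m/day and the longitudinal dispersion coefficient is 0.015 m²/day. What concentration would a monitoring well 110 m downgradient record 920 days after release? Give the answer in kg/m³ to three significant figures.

0.0699 kg/m³

For an instantaneous plane source, C(x,t) = M/(n_e·A·√(4πDt)) · exp(−(x−vt)²/(4Dt)), with n_e·A the pore (flow) area.
Plume center vt = 0.12 × 920 = 110.4 m, so the well at 110 m is 0.4 m upgradient of the peak.
√(4πDt) = 13.17 m, giving peak height M/(n_e·A·√(4πDt)) = 1.9/(0.42 × 4.9 × 13.17) = 0.07010 kg/m³.
(x−vt)²/(4Dt) = (-0.4)²/(4 × 0.015 × 920) = 0.002899; exp(−0.002899) = 0.9971.
C = 0.07010 × 0.9971 = 0.0699 kg/m³.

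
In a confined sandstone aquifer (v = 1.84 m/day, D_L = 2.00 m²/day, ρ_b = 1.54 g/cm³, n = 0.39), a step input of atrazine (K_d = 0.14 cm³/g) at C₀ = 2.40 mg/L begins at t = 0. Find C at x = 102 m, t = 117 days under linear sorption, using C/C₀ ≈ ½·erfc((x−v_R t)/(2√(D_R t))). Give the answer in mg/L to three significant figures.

2.36 mg/L

Retardation factor R = 1 + ρ_b·K_d/n = 1 + 1.54 × 0.14/0.39 = 1.553.
Sorption retards both mechanisms: v_R = v/R = 1.185 m/day, D_R = D/R = 1.288 m²/day.
v_R·t = 1.185 × 117 = 138.645 m; 2√(D_R t) = 24.55 m; argument = (102 − 138.645)/24.55 = -1.493.
C = C₀ × ½·erfc(-1.493) = 2.40 × 0.9826 = 2.36 mg/L.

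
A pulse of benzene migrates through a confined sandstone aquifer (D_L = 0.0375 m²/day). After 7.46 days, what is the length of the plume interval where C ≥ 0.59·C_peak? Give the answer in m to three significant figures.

1.54 m

The plume is Gaussian with σ = √(2Dt) = √(2 × 0.0375 × 7.46) = 0.7480 m.
C/C_peak = exp(−Δx²/(2σ²)) = 0.59 ⇒ Δx = σ·√(−2 ln 0.59) = 0.7480 × 1.027 = 0.7682 m.
Width = 2Δx = 1.54 m.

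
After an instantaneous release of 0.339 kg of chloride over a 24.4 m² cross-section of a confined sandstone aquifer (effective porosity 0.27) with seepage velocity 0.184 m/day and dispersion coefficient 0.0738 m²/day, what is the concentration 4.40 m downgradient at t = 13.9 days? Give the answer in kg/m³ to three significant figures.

For an instantaneous plane source, C(x,t) = M/(n_e·A·√(4πDt)) · exp(−(x−vt)²/(4Dt)), with n_e·A the pore (flow) area.
Plume center vt = 0.184 × 13.9 = 2.5576 m, so the well at 4.40 m is 1.8424 m downgradient of the peak.
√(4πDt) = 3.590 m, giving peak height M/(n_e·A·√(4πDt)) = 0.339/(0.27 × 24.4 × 3.590) = 0.01433 kg/m³.
(x−vt)²/(4Dt) = (1.8424)²/(4 × 0.0738 × 13.9) = 0.8272; exp(−0.8272) = 0.4373.
C = 0.01433 × 0.4373 = 0.00627 kg/m³.

0.00627 kg/m³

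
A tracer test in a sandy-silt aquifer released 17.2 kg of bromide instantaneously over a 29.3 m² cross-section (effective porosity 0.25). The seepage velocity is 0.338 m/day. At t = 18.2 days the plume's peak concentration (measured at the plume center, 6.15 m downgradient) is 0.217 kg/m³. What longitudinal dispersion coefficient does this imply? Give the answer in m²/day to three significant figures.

At the plume center C_max = M/(n_e·A·√(4πDt)), so D = M²/(4πt·(n_e·A·C_max)²).
n_e·A·C_max = 0.25 × 29.3 × 0.217 = 1.590 kg/m.
D = 17.2²/(4π × 18.2 × 1.590²) = 0.512 m²/day.

0.512 m²/day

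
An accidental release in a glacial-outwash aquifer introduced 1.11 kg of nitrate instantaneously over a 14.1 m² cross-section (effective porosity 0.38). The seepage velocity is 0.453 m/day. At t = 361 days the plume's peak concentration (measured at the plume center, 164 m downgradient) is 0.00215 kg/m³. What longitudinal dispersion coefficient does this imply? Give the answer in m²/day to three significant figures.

At the plume center C_max = M/(n_e·A·√(4πDt)), so D = M²/(4πt·(n_e·A·C_max)²).
n_e·A·C_max = 0.38 × 14.1 × 0.00215 = 0.01152 kg/m.
D = 1.11²/(4π × 361 × 0.01152²) = 2.05 m²/day.

2.05 m²/day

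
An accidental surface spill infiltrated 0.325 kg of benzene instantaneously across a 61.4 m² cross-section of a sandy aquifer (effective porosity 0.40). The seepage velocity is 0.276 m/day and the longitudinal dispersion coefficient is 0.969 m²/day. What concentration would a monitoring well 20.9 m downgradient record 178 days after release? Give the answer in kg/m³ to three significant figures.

For an instantaneous plane source, C(x,t) = M/(n_e·A·√(4πDt)) · exp(−(x−vt)²/(4Dt)), with n_e·A the pore (flow) area.
Plume center vt = 0.276 × 178 = 49.128 m, so the well at 20.9 m is 28.228 m upgradient of the peak.
√(4πDt) = 46.56 m, giving peak height M/(n_e·A·√(4πDt)) = 0.325/(0.40 × 61.4 × 46.56) = 0.0002842 kg/m³.
(x−vt)²/(4Dt) = (-28.228)²/(4 × 0.969 × 178) = 1.155; exp(−1.155) = 0.3151.
C = 0.0002842 × 0.3151 = 8.96e-05 kg/m³.

8.96e-05 kg/m³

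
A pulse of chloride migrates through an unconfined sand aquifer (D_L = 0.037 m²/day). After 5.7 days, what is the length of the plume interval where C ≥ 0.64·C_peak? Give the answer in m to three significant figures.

1.23 m

The plume is Gaussian with σ = √(2Dt) = √(2 × 0.037 × 5.7) = 0.6495 m.
C/C_peak = exp(−Δx²/(2σ²)) = 0.64 ⇒ Δx = σ·√(−2 ln 0.64) = 0.6495 × 0.9448 = 0.6136 m.
Width = 2Δx = 1.23 m.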